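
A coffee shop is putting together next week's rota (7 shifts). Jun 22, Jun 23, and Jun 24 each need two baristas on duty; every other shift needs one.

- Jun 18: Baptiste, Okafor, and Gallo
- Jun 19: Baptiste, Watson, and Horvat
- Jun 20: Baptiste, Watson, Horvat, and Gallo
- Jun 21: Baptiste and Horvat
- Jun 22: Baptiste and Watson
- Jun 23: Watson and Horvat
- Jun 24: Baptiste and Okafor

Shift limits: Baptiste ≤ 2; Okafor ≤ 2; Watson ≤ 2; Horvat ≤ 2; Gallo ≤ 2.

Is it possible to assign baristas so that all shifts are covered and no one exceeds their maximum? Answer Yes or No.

Total capacity is 10 and 10 slots are needed, so capacity alone doesn't rule it out.
Shifts {Jun 19, Jun 21, Jun 22, Jun 23, Jun 24} need 8 worker-slots in total, but the baristas available for any of those shifts (Baptiste, Okafor, Watson, and Horvat) can supply at most 7 among them. So no valid schedule exists.

No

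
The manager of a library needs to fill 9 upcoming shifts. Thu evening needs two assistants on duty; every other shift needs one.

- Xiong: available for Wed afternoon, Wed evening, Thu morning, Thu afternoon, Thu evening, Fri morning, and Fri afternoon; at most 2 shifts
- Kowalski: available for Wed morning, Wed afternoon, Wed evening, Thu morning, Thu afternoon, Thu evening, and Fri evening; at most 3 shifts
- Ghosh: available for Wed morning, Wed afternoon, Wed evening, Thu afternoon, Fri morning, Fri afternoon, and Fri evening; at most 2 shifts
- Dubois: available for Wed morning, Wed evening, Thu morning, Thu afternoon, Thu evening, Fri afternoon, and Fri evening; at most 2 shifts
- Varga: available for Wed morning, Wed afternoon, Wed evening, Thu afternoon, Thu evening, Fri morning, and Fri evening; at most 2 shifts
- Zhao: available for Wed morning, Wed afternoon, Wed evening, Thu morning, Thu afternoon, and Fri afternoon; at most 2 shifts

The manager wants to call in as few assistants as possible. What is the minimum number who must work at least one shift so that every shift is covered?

10 slots to fill and no one can take more than 3, so at least ⌈10/3⌉ = 4 assistants are needed.
Any 4 assistants together have capacity at most 3+2+2+2 = 9 < 10 slots, so 4 can never suffice.
Xiong, Kowalski, Ghosh, Dubois, and Varga alone can cover everything: Wed morning→Kowalski, Wed afternoon→Kowalski, Wed evening→Ghosh, Thu morning→Xiong, Thu afternoon→Dubois, Thu evening→Dubois+Varga, Fri morning→Xiong, Fri afternoon→Ghosh, Fri evening→Kowalski.

5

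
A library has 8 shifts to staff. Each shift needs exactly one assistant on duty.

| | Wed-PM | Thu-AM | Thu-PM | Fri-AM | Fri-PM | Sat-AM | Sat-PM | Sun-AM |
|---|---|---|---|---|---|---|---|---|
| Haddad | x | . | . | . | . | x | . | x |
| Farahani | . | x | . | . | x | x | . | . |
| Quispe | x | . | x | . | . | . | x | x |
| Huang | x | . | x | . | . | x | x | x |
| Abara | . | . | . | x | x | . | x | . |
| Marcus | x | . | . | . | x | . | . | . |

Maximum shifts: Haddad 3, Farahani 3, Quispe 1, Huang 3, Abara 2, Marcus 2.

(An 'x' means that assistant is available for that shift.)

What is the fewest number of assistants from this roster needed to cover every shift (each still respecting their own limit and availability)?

3

8 slots to fill and no one can take more than 3, so at least ⌈8/3⌉ = 3 assistants are needed.
Farahani, Huang, and Abara alone can cover everything: Wed-PM→Huang, Thu-AM→Farahani, Thu-PM→Huang, Fri-AM→Abara, Fri-PM→Farahani, Sat-AM→Farahani, Sat-PM→Abara, Sun-AM→Huang.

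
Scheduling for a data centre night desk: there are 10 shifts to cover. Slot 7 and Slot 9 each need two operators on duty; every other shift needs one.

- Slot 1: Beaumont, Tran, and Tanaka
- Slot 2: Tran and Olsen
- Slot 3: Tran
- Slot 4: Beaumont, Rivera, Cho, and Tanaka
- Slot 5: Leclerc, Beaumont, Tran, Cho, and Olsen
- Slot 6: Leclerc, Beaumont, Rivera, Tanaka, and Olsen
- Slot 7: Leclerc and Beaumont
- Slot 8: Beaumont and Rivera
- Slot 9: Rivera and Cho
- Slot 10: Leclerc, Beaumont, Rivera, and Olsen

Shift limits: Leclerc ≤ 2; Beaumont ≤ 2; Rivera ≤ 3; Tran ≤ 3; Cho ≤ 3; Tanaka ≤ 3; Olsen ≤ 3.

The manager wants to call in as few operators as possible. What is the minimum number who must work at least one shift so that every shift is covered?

5

12 slots to fill and no one can take more than 3, so at least ⌈12/3⌉ = 4 operators are needed.
Shifts {Slot 2, Slot 7, Slot 9} need 5 slots, but among the operators available for them (Leclerc, Beaumont, Rivera, Tran, Cho, and Olsen) any 4 together supply at most 4. So 4 operators are not enough.
Leclerc, Beaumont, Rivera, Tran, and Cho alone can cover everything: Slot 1→Beaumont, Slot 2→Tran, Slot 3→Tran, Slot 4→Cho, Slot 5→Tran, Slot 6→Leclerc, Slot 7→Leclerc+Beaumont, Slot 8→Rivera, Slot 9→Rivera+Cho, Slot 10→Rivera.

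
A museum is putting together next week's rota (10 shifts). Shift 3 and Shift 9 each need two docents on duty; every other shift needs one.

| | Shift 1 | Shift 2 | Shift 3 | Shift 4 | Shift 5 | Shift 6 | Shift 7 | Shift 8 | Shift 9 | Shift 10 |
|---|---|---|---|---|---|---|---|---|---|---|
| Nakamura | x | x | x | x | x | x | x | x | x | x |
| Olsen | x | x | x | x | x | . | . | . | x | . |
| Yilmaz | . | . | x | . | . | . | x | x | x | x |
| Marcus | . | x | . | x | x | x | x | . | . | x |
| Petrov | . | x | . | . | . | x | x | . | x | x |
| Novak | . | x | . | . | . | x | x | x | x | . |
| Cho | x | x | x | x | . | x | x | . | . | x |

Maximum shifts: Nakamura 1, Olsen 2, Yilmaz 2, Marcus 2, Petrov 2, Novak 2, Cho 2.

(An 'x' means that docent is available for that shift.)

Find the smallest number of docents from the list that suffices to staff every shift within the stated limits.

12 slots to fill and no one can take more than 2, so at least ⌈12/2⌉ = 6 docents are needed.
Olsen, Yilmaz, Marcus, Petrov, Novak, and Cho alone can cover everything: Shift 1→Olsen, Shift 2→Novak, Shift 3→Yilmaz+Cho, Shift 4→Marcus, Shift 5→Olsen, Shift 6→Marcus, Shift 7→Cho, Shift 8→Yilmaz, Shift 9→Petrov+Novak, Shift 10→Petrov.

6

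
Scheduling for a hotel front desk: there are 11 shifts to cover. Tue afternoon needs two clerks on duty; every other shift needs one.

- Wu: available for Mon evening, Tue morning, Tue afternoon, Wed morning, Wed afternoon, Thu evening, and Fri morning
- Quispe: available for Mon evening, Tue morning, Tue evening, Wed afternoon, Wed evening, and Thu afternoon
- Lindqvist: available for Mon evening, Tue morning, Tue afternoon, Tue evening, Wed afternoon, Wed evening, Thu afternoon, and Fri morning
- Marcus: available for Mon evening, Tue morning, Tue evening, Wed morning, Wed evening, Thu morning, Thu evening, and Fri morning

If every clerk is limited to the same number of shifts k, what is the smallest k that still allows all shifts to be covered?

3

With 4 clerks and 12 worker-slots to fill, someone must work at least ⌈12/4⌉ = 3 shifts, so k ≥ 3.
k = 3 works: Mon evening→Marcus, Tue morning→Marcus, Tue afternoon→Wu+Lindqvist, Tue evening→Quispe, Wed morning→Wu, Wed afternoon→Quispe, Wed evening→Lindqvist, Thu morning→Marcus, Thu afternoon→Quispe, Thu evening→Wu, Fri morning→Lindqvist.
Loads: Wu 3, Quispe 3, Lindqvist 3, Marcus 3 — all ≤ 3.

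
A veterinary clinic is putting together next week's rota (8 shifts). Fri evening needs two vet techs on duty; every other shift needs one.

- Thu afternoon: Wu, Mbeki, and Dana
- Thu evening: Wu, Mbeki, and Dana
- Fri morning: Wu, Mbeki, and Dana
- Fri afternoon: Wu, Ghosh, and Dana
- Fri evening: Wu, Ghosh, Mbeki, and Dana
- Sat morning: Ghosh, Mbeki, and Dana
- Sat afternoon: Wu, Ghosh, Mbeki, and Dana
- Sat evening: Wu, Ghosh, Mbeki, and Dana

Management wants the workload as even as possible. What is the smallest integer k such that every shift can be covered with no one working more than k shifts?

3

With 4 vet techs and 9 worker-slots to fill, someone must work at least ⌈9/4⌉ = 3 shifts, so k ≥ 3.
k = 3 works: Thu afternoon→Wu, Thu evening→Wu, Fri morning→Wu, Fri afternoon→Ghosh, Fri evening→Mbeki+Dana, Sat morning→Ghosh, Sat afternoon→Ghosh, Sat evening→Mbeki.
Loads: Wu 3, Ghosh 3, Mbeki 2, Dana 1 — all ≤ 3.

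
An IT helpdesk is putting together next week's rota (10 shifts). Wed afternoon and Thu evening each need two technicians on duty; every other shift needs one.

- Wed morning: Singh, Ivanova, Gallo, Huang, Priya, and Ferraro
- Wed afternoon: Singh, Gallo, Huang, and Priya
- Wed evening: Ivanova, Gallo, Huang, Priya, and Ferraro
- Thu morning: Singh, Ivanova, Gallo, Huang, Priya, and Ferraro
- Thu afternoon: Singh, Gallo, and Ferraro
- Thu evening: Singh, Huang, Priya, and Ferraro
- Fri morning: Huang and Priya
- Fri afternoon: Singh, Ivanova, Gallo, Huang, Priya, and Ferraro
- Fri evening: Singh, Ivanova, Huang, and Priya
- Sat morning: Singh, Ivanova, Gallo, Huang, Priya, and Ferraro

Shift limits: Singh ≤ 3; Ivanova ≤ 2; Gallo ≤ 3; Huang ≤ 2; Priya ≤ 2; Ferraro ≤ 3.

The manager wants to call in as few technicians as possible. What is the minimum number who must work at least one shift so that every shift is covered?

5

12 slots to fill and no one can take more than 3, so at least ⌈12/3⌉ = 4 technicians are needed.
Any 4 technicians together have capacity at most 3+3+3+2 = 11 < 12 slots, so 4 can never suffice.
Singh, Ivanova, Gallo, Huang, and Priya alone can cover everything: Wed morning→Ivanova, Wed afternoon→Gallo+Priya, Wed evening→Ivanova, Thu morning→Gallo, Thu afternoon→Singh, Thu evening→Singh+Huang, Fri morning→Huang, Fri afternoon→Gallo, Fri evening→Singh, Sat morning→Priya.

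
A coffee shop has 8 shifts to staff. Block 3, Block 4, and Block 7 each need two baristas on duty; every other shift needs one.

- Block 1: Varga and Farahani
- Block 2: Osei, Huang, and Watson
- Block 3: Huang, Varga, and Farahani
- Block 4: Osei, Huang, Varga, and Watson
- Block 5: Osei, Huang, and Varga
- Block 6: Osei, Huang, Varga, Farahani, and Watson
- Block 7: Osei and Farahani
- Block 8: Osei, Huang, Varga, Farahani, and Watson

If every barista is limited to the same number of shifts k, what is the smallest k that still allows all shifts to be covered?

3

With 5 baristas and 11 worker-slots to fill, someone must work at least ⌈11/5⌉ = 3 shifts, so k ≥ 3.
k = 3 works: Block 1→Varga, Block 2→Osei, Block 3→Huang+Varga, Block 4→Varga+Watson, Block 5→Osei, Block 6→Huang, Block 7→Osei+Farahani, Block 8→Huang.
Loads: Osei 3, Huang 3, Varga 3, Farahani 1, Watson 1 — all ≤ 3.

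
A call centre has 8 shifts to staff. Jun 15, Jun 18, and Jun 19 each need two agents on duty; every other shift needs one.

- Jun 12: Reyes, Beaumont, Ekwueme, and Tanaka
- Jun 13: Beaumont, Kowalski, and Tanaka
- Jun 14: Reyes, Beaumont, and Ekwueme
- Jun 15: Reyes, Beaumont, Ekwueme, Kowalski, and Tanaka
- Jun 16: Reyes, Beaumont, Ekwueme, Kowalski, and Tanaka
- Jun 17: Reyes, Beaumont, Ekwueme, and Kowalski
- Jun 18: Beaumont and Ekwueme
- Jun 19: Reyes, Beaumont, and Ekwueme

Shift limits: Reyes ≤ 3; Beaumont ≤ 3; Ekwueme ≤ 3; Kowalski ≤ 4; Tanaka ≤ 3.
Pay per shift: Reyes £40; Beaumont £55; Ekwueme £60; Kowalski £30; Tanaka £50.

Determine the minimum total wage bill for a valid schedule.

Jun 18 can only be covered by Beaumont and Ekwueme, so that assignment is forced.
Picking the cheapest available agent for each shift independently would cost £450, but that ignores the shift limits.
An optimal schedule: Jun 12→Reyes, Jun 13→Kowalski, Jun 14→Reyes, Jun 15→Kowalski+Tanaka, Jun 16→Kowalski, Jun 17→Kowalski, Jun 18→Beaumont+Ekwueme, Jun 19→Reyes+Beaumont.
Total: 40 + 30 + 40 + 30 + 50 + 30 + 30 + 55 + 60 + 40 + 55 = £460.

£460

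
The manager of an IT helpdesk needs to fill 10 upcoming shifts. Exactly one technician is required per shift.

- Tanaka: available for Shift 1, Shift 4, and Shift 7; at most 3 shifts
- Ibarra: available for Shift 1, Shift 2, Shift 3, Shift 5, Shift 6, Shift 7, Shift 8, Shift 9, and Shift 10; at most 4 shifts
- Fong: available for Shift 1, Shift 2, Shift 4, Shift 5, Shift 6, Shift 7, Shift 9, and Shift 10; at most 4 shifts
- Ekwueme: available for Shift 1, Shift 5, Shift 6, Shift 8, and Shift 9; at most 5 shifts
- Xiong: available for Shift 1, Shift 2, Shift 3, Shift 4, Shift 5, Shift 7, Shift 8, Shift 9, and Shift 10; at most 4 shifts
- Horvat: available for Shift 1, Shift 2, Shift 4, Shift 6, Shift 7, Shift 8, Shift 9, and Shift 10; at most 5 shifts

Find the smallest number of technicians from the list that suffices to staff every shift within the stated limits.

3

10 slots to fill and no one can take more than 5, so at least ⌈10/5⌉ = 2 technicians are needed.
No set of 2 technicians can cover every shift (each such set leaves at least one shift with no one available or exceeds a cap).
Tanaka, Ibarra, and Fong alone can cover everything: Shift 1→Tanaka, Shift 2→Ibarra, Shift 3→Ibarra, Shift 4→Tanaka, Shift 5→Ibarra, Shift 6→Fong, Shift 7→Tanaka, Shift 8→Ibarra, Shift 9→Fong, Shift 10→Fong.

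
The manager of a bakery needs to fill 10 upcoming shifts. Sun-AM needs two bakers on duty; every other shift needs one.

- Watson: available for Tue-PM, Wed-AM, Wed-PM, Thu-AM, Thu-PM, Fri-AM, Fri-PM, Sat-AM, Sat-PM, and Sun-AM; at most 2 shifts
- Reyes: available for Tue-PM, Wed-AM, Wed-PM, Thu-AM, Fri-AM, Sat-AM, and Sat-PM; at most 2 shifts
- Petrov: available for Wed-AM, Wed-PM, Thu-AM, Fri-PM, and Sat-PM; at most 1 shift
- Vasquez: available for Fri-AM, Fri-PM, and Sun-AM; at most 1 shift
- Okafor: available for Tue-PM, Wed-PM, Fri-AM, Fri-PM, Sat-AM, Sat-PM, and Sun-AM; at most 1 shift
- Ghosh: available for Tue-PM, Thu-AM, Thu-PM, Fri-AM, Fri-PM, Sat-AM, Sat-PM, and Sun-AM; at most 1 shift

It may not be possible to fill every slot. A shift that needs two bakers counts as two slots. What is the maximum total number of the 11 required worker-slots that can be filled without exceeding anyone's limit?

Total capacity across all bakers is 2+2+1+1+1+1 = 8, and 11 slots are needed, so at most 8 can be filled.
An assignment achieving 8: Tue-PM→Reyes, Wed-AM→Watson, Wed-PM→Reyes, Thu-AM→Petrov, Thu-PM→Watson, Sat-AM→Okafor, Sun-AM→Vasquez+Ghosh.
Loads: Watson 2/2, Reyes 2/2, Petrov 1/1, Vasquez 1/1, Okafor 1/1, Ghosh 1/1.

8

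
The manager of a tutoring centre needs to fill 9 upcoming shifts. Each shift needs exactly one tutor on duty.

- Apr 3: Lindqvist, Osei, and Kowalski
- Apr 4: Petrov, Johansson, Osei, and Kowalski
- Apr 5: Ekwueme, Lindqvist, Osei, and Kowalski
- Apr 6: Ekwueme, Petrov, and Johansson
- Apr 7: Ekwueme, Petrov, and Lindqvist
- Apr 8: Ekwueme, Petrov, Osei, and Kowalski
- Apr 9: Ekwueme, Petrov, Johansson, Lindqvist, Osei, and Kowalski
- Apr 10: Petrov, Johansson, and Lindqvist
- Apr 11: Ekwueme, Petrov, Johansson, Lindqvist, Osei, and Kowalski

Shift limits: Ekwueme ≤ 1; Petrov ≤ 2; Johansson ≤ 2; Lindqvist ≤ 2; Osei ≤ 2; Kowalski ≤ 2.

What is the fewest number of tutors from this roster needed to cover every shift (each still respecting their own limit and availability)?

5

9 slots to fill and no one can take more than 2, so at least ⌈9/2⌉ = 5 tutors are needed.
Ekwueme, Petrov, Johansson, Lindqvist, and Osei alone can cover everything: Apr 3→Lindqvist, Apr 4→Petrov, Apr 5→Ekwueme, Apr 6→Petrov, Apr 7→Lindqvist, Apr 8→Osei, Apr 9→Johansson, Apr 10→Johansson, Apr 11→Osei.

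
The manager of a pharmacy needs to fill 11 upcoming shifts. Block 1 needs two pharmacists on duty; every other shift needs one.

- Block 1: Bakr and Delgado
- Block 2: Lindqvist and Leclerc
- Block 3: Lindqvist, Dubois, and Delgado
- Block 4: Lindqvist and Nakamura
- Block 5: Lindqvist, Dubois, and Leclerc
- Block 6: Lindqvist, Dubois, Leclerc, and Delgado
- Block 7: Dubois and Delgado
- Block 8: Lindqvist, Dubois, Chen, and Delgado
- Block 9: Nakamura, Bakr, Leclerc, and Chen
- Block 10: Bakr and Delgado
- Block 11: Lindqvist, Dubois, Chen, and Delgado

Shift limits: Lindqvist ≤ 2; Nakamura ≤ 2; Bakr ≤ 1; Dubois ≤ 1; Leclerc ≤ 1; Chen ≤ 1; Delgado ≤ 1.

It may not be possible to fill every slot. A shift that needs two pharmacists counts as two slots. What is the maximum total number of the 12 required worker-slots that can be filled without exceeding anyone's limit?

9

Total capacity across all pharmacists is 2+2+1+1+1+1+1 = 9, and 12 slots are needed, so at most 9 can be filled.
An assignment achieving 9: Block 1→Bakr+Delgado, Block 2→Lindqvist, Block 3→Lindqvist, Block 4→Nakamura, Block 5→Leclerc, Block 7→Dubois, Block 8→Chen, Block 9→Nakamura.
Loads: Lindqvist 2/2, Nakamura 2/2, Bakr 1/1, Dubois 1/1, Leclerc 1/1, Chen 1/1, Delgado 1/1.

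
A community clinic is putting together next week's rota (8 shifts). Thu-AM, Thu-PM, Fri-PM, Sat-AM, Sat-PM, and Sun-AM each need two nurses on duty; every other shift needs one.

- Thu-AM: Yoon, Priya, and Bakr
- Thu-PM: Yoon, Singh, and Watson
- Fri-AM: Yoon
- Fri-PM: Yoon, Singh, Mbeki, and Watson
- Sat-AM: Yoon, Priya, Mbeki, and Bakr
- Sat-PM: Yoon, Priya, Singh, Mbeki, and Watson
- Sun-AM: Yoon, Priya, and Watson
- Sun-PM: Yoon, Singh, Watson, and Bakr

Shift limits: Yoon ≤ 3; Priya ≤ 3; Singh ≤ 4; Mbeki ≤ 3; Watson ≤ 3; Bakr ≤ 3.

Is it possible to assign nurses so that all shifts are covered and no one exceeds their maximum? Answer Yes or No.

Fri-AM can only be covered by Yoon, so that assignment is forced.
One valid schedule: Thu-AM→Yoon+Priya, Thu-PM→Yoon+Singh, Fri-AM→Yoon, Fri-PM→Singh+Mbeki, Sat-AM→Priya+Mbeki, Sat-PM→Singh+Mbeki, Sun-AM→Priya+Watson, Sun-PM→Singh.
Loads: Yoon 3/3, Priya 3/3, Singh 4/4, Mbeki 3/3, Watson 1/3, Bakr 0/3 — all within limits.

Yes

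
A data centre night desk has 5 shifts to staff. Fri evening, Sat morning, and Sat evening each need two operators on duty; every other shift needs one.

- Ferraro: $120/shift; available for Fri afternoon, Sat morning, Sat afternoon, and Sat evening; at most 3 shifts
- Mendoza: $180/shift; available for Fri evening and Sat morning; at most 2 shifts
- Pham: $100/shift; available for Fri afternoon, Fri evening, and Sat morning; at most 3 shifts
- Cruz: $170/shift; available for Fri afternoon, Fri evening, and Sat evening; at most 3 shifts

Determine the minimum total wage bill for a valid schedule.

Sat afternoon can only be covered by Ferraro, so that assignment is forced.
Sat evening can only be covered by Ferraro and Cruz, so that assignment is forced.
Picking the cheapest available operator for each shift independently would cost $1000, and that bound is achievable.
An optimal schedule: Fri afternoon→Pham, Fri evening→Pham+Cruz, Sat morning→Pham+Ferraro, Sat afternoon→Ferraro, Sat evening→Ferraro+Cruz.
Total: 100 + 100 + 170 + 100 + 120 + 120 + 120 + 170 = $1000.

$1000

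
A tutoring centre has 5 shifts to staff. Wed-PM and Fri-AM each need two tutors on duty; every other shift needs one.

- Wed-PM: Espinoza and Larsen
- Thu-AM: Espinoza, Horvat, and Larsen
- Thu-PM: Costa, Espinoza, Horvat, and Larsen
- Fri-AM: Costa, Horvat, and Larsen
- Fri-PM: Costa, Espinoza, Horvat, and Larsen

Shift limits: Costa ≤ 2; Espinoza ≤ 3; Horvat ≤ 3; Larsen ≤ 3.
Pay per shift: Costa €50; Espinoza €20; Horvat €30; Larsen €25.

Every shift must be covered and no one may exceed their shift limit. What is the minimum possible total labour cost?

Wed-PM can only be covered by Espinoza and Larsen, so that assignment is forced.
Picking the cheapest available tutor for each shift independently would cost €160, but that ignores the shift limits.
An optimal schedule: Wed-PM→Espinoza+Larsen, Thu-AM→Espinoza, Thu-PM→Espinoza, Fri-AM→Larsen+Horvat, Fri-PM→Larsen.
Total: 20 + 25 + 20 + 20 + 25 + 30 + 25 = €165.

€165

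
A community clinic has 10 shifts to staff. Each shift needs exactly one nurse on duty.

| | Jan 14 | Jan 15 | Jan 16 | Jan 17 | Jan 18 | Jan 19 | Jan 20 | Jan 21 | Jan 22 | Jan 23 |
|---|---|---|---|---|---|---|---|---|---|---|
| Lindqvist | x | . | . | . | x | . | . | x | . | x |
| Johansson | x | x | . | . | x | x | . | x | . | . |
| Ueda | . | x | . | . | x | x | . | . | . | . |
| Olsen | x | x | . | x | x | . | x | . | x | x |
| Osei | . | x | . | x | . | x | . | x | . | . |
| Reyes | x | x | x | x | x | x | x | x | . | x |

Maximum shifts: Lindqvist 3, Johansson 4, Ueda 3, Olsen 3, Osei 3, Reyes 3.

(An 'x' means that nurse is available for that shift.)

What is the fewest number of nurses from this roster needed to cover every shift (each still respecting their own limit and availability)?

10 slots to fill and no one can take more than 4, so at least ⌈10/4⌉ = 3 nurses are needed.
Johansson, Olsen, and Reyes alone can cover everything: Jan 14→Johansson, Jan 15→Johansson, Jan 16→Reyes, Jan 17→Olsen, Jan 18→Reyes, Jan 19→Johansson, Jan 20→Olsen, Jan 21→Johansson, Jan 22→Olsen, Jan 23→Reyes.

3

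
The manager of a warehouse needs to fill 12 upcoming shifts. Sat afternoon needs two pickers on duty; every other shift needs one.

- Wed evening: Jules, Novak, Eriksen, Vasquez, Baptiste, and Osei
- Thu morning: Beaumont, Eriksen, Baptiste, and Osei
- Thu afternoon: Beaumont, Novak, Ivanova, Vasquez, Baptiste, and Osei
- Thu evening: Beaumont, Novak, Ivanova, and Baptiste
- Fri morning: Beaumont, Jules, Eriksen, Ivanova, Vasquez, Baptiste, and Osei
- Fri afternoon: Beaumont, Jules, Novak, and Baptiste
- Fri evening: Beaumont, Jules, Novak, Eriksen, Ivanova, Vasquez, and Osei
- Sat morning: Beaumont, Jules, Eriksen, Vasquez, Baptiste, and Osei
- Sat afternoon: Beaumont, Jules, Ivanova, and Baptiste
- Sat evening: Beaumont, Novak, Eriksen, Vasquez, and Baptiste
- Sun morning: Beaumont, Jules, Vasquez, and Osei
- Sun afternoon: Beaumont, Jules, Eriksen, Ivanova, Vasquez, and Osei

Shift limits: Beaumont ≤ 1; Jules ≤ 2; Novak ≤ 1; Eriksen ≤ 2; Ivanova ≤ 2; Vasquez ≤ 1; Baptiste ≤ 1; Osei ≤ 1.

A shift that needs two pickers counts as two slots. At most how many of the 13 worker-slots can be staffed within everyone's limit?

Total capacity across all pickers is 1+2+1+2+2+1+1+1 = 11, and 13 slots are needed, so at most 11 can be filled.
An assignment achieving 11: Wed evening→Eriksen, Thu morning→Beaumont, Thu afternoon→Ivanova, Thu evening→Novak, Fri afternoon→Jules, Sat morning→Baptiste, Sat afternoon→Jules+Ivanova, Sat evening→Eriksen, Sun morning→Vasquez, Sun afternoon→Osei.
Loads: Beaumont 1/1, Jules 2/2, Novak 1/1, Eriksen 2/2, Ivanova 2/2, Vasquez 1/1, Baptiste 1/1, Osei 1/1.

11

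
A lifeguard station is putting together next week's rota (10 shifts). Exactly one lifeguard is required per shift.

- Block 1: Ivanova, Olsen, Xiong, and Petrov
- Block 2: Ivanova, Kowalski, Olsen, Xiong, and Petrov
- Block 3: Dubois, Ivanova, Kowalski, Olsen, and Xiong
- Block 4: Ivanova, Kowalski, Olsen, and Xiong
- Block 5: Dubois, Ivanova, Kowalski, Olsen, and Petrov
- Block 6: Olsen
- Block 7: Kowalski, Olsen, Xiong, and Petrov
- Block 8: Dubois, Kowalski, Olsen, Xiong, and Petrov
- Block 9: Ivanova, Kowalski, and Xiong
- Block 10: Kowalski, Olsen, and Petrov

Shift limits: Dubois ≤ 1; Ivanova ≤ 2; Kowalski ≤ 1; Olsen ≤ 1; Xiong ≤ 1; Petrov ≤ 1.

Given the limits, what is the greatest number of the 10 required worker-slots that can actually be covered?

7

Total capacity across all lifeguards is 1+2+1+1+1+1 = 7, and 10 slots are needed, so at most 7 can be filled.
An assignment achieving 7: Block 1→Ivanova, Block 3→Dubois, Block 4→Xiong, Block 6→Olsen, Block 7→Petrov, Block 9→Ivanova, Block 10→Kowalski.
Loads: Dubois 1/1, Ivanova 2/2, Kowalski 1/1, Olsen 1/1, Xiong 1/1, Petrov 1/1.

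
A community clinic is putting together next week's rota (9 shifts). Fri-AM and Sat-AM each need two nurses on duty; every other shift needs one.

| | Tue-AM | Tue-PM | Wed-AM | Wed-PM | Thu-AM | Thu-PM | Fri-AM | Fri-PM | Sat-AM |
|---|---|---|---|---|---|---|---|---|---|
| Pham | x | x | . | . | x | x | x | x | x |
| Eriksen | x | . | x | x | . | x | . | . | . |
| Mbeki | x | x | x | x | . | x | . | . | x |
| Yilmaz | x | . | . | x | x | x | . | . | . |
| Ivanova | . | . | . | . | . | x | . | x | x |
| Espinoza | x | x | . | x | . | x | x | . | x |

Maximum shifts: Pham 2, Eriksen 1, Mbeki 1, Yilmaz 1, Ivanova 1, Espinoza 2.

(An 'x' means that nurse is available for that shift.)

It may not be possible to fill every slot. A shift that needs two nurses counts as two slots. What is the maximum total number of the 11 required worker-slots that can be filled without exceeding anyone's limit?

8

Total capacity across all nurses is 2+1+1+1+1+2 = 8, and 11 slots are needed, so at most 8 can be filled.
An assignment achieving 8: Tue-PM→Mbeki, Wed-AM→Eriksen, Wed-PM→Yilmaz, Thu-AM→Pham, Fri-AM→Pham+Espinoza, Fri-PM→Ivanova, Sat-AM→Espinoza.
Loads: Pham 2/2, Eriksen 1/1, Mbeki 1/1, Yilmaz 1/1, Ivanova 1/1, Espinoza 2/2.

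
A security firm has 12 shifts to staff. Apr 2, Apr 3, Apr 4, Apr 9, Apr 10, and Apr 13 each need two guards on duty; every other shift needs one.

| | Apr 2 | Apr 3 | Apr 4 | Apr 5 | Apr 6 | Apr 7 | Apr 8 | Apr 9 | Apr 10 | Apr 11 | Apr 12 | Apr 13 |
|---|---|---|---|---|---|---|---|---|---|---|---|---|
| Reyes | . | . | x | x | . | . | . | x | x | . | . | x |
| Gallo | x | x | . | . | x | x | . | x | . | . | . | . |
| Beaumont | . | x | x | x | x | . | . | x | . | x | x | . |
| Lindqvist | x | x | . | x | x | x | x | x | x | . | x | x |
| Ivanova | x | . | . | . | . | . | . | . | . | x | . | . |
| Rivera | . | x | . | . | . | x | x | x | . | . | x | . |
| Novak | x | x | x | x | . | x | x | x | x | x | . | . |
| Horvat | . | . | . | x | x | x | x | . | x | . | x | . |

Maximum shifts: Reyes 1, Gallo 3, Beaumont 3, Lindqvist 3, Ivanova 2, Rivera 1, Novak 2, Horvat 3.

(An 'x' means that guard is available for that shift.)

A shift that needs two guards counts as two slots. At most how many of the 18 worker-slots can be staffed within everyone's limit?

Total capacity across all guards is 1+3+3+3+2+1+2+3 = 18, and 18 slots are needed, so at most 18 can be filled.
An assignment achieving 18: Apr 2→Gallo+Ivanova, Apr 3→Gallo+Beaumont, Apr 4→Beaumont+Novak, Apr 5→Horvat, Apr 6→Gallo, Apr 7→Horvat, Apr 8→Lindqvist, Apr 9→Beaumont+Rivera, Apr 10→Lindqvist+Novak, Apr 11→Ivanova, Apr 12→Horvat, Apr 13→Reyes+Lindqvist.
Loads: Reyes 1/1, Gallo 3/3, Beaumont 3/3, Lindqvist 3/3, Ivanova 2/2, Rivera 1/1, Novak 2/2, Horvat 3/3.

18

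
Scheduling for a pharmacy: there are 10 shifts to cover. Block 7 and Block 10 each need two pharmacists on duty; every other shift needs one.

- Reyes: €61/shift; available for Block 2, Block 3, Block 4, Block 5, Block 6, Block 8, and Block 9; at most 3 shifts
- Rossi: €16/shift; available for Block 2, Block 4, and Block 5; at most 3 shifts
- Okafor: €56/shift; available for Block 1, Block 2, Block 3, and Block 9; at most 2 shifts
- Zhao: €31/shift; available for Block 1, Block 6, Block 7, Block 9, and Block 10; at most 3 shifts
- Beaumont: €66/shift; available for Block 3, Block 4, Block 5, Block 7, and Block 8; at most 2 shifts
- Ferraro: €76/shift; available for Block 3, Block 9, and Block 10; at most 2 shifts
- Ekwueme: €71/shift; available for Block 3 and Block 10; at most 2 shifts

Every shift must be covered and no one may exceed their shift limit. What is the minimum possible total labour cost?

€512

Block 7 can only be covered by Zhao and Beaumont, so that assignment is forced.
Picking the cheapest available pharmacist for each shift independently would cost €457, but that ignores the shift limits.
An optimal schedule: Block 1→Zhao, Block 2→Rossi, Block 3→Okafor, Block 4→Rossi, Block 5→Rossi, Block 6→Reyes, Block 7→Zhao+Beaumont, Block 8→Reyes, Block 9→Okafor, Block 10→Zhao+Ekwueme.
Total: 31 + 16 + 56 + 16 + 16 + 61 + 31 + 66 + 61 + 56 + 31 + 71 = €512.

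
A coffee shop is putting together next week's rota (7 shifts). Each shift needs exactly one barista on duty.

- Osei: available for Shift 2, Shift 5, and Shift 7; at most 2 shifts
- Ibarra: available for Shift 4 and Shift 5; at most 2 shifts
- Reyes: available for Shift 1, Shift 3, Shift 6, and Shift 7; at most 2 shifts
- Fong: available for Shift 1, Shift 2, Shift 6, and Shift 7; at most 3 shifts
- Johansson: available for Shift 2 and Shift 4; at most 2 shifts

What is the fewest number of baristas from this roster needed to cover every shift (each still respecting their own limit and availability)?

7 slots to fill and no one can take more than 3, so at least ⌈7/3⌉ = 3 baristas are needed.
Ibarra, Reyes, and Fong alone can cover everything: Shift 1→Reyes, Shift 2→Fong, Shift 3→Reyes, Shift 4→Ibarra, Shift 5→Ibarra, Shift 6→Fong, Shift 7→Fong.

3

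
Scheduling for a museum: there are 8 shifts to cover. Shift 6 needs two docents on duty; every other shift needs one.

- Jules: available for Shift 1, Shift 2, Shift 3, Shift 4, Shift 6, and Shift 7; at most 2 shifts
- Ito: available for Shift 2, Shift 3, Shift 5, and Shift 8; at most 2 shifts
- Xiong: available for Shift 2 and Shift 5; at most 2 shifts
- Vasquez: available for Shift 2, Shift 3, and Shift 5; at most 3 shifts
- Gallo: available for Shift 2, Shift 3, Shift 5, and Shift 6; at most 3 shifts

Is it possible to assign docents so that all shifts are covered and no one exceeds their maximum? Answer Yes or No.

No

Total capacity is 12 and 9 slots are needed, so capacity alone doesn't rule it out.
Shifts {Shift 1, Shift 4, Shift 6} need 4 worker-slots in total, but the docents available for any of those shifts (Jules and Gallo) can supply at most 3 among them. So no valid schedule exists.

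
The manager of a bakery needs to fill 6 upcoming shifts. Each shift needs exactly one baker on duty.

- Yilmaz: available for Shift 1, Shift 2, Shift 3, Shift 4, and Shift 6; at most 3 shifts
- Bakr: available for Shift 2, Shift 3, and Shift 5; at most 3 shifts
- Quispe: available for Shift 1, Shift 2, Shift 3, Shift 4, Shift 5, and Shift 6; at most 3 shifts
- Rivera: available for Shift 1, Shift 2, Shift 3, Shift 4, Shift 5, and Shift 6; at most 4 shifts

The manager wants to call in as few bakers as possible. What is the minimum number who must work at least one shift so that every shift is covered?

6 slots to fill and no one can take more than 4, so at least ⌈6/4⌉ = 2 bakers are needed.
Yilmaz and Bakr alone can cover everything: Shift 1→Yilmaz, Shift 2→Bakr, Shift 3→Bakr, Shift 4→Yilmaz, Shift 5→Bakr, Shift 6→Yilmaz.

2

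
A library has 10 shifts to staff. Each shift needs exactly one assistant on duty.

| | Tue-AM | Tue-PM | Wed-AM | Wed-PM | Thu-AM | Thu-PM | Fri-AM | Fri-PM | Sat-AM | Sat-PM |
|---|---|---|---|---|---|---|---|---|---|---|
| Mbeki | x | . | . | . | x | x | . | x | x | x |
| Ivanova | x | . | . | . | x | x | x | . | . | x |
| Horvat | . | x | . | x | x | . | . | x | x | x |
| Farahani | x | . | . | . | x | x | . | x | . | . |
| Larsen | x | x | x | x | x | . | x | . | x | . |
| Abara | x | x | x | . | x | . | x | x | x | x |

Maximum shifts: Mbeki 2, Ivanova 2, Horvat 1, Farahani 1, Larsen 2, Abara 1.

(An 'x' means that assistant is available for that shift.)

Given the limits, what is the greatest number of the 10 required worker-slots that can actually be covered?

9

Total capacity across all assistants is 2+2+1+1+2+1 = 9, and 10 slots are needed, so at most 9 can be filled.
An assignment achieving 9: Tue-AM→Farahani, Tue-PM→Larsen, Wed-AM→Larsen, Wed-PM→Horvat, Thu-PM→Mbeki, Fri-AM→Ivanova, Fri-PM→Mbeki, Sat-AM→Abara, Sat-PM→Ivanova.
Loads: Mbeki 2/2, Ivanova 2/2, Horvat 1/1, Farahani 1/1, Larsen 2/2, Abara 1/1.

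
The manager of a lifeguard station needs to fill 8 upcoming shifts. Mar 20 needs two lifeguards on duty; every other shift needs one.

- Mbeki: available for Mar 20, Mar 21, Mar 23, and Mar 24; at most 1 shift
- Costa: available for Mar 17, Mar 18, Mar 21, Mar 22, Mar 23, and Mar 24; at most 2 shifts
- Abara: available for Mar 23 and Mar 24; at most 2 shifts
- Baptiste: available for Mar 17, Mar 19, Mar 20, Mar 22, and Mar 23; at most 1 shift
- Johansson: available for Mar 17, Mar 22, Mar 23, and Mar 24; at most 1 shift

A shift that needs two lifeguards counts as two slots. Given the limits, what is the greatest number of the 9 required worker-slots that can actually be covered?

7

Total capacity across all lifeguards is 1+2+2+1+1 = 7, and 9 slots are needed, so at most 7 can be filled.
An assignment achieving 7: Mar 17→Johansson, Mar 18→Costa, Mar 19→Baptiste, Mar 20→Mbeki, Mar 21→Costa, Mar 23→Abara, Mar 24→Abara.
Loads: Mbeki 1/1, Costa 2/2, Abara 2/2, Baptiste 1/1, Johansson 1/1.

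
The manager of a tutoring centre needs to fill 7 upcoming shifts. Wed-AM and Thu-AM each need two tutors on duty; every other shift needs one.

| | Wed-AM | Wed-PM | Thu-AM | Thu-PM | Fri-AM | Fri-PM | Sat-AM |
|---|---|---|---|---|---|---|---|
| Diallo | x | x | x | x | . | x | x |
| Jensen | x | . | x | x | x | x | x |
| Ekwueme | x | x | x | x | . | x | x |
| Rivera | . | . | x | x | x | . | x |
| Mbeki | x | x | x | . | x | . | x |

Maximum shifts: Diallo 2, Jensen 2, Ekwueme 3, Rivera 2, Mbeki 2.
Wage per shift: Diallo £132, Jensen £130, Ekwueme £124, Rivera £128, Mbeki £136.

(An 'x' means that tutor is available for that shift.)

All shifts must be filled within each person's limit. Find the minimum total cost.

Picking the cheapest available tutor for each shift independently would cost £1130, but that ignores the shift limits.
An optimal schedule: Wed-AM→Jensen+Diallo, Wed-PM→Ekwueme, Thu-AM→Jensen+Diallo, Thu-PM→Ekwueme, Fri-AM→Rivera, Fri-PM→Ekwueme, Sat-AM→Rivera.
Total: 130 + 132 + 124 + 130 + 132 + 124 + 128 + 124 + 128 = £1152.

£1152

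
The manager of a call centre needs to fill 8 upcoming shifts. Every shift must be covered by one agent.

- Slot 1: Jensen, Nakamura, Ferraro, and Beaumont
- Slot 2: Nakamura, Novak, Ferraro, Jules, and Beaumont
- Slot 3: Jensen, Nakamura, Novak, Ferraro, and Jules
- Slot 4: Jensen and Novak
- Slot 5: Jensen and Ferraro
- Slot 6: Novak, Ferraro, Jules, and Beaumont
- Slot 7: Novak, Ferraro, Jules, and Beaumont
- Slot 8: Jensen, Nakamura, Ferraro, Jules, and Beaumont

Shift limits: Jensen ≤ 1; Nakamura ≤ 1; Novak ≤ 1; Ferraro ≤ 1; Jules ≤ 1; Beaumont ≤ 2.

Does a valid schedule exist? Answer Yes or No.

No

Total capacity is 1+1+1+1+1+2 = 7 but 8 worker-slots are needed — infeasible.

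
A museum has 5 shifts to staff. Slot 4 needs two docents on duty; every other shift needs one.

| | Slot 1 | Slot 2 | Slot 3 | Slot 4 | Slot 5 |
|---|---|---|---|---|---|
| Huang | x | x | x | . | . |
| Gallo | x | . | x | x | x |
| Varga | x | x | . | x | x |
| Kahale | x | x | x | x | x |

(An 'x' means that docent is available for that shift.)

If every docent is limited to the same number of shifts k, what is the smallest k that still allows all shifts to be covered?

2

With 4 docents and 6 worker-slots to fill, someone must work at least ⌈6/4⌉ = 2 shifts, so k ≥ 2.
k = 2 works: Slot 1→Varga, Slot 2→Huang, Slot 3→Huang, Slot 4→Gallo+Varga, Slot 5→Gallo.
Loads: Huang 2, Gallo 2, Varga 2, Kahale 0 — all ≤ 2.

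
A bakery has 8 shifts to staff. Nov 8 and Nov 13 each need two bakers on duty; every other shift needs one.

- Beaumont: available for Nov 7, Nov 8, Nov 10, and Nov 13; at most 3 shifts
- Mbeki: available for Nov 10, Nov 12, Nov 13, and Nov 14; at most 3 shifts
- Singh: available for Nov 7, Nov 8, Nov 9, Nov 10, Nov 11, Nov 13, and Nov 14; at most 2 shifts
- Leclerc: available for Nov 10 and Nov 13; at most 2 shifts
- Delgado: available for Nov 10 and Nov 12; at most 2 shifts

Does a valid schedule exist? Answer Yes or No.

Total capacity is 12 and 10 slots are needed, so capacity alone doesn't rule it out.
Shifts {Nov 8, Nov 9, Nov 11} need 4 worker-slots in total, but the bakers available for any of those shifts (Beaumont and Singh) can supply at most 3 among them. So no valid schedule exists.

No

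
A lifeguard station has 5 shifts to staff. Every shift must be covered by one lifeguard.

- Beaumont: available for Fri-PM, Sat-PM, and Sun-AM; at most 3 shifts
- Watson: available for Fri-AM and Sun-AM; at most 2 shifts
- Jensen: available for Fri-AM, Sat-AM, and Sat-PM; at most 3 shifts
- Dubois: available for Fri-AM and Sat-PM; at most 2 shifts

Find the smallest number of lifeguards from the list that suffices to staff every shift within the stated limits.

2

5 slots to fill and no one can take more than 3, so at least ⌈5/3⌉ = 2 lifeguards are needed.
Beaumont and Jensen alone can cover everything: Fri-AM→Jensen, Fri-PM→Beaumont, Sat-AM→Jensen, Sat-PM→Beaumont, Sun-AM→Beaumont.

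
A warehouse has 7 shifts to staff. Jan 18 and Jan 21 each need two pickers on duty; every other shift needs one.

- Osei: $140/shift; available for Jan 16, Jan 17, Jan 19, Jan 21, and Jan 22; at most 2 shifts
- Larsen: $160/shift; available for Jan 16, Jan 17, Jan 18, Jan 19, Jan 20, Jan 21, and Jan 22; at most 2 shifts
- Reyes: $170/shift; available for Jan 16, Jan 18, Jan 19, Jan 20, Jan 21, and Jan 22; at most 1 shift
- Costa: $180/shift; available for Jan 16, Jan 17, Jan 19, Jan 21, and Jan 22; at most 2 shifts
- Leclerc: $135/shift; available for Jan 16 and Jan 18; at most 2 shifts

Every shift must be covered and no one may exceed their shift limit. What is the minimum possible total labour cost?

Picking the cheapest available picker for each shift independently would cost $1310, but that ignores the shift limits.
An optimal schedule: Jan 16→Leclerc, Jan 17→Osei, Jan 18→Larsen+Leclerc, Jan 19→Osei, Jan 20→Larsen, Jan 21→Reyes+Costa, Jan 22→Costa.
Total: 135 + 140 + 160 + 135 + 140 + 160 + 170 + 180 + 180 = $1400.

$1400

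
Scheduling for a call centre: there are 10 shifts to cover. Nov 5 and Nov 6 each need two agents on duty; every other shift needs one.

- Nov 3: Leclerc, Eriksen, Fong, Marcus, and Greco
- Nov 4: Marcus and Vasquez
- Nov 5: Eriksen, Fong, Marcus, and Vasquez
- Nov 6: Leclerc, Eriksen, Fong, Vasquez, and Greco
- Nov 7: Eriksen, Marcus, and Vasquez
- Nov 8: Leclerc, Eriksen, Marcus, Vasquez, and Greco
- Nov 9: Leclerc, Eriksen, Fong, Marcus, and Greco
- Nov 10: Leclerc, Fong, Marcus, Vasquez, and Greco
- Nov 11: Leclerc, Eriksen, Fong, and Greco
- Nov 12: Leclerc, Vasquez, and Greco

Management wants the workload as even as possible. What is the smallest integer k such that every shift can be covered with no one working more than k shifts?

2

With 6 agents and 12 worker-slots to fill, someone must work at least ⌈12/6⌉ = 2 shifts, so k ≥ 2.
k = 2 works: Nov 3→Eriksen, Nov 4→Marcus, Nov 5→Fong+Vasquez, Nov 6→Vasquez+Greco, Nov 7→Eriksen, Nov 8→Marcus, Nov 9→Fong, Nov 10→Greco, Nov 11→Leclerc, Nov 12→Leclerc.
Loads: Leclerc 2, Eriksen 2, Fong 2, Marcus 2, Vasquez 2, Greco 2 — all ≤ 2.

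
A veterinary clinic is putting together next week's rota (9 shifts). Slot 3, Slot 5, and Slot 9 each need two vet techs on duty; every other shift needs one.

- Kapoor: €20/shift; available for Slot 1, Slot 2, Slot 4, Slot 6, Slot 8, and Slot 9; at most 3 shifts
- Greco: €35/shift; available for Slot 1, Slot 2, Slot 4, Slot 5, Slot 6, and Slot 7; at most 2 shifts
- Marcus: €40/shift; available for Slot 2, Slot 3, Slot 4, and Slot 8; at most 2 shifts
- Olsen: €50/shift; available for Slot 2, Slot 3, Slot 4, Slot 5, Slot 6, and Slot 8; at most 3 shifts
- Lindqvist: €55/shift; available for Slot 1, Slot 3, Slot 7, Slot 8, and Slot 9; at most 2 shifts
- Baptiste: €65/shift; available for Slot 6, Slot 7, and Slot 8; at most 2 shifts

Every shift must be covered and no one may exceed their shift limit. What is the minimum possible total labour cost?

€470

Slot 5 can only be covered by Greco and Olsen, so that assignment is forced.
Slot 9 can only be covered by Kapoor and Lindqvist, so that assignment is forced.
Picking the cheapest available vet tech for each shift independently would cost €385, but that ignores the shift limits.
An optimal schedule: Slot 1→Kapoor, Slot 2→Kapoor, Slot 3→Marcus+Olsen, Slot 4→Marcus, Slot 5→Greco+Olsen, Slot 6→Olsen, Slot 7→Greco, Slot 8→Lindqvist, Slot 9→Kapoor+Lindqvist.
Total: 20 + 20 + 40 + 50 + 40 + 35 + 50 + 50 + 35 + 55 + 20 + 55 = €470.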